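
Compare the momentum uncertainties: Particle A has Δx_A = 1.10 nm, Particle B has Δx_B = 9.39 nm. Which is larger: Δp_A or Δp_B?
Particle A has the larger minimum momentum uncertainty, by a factor of 8.54.

For each particle, the minimum momentum uncertainty is Δp_min = ℏ/(2Δx):

Particle A: Δp_A = ℏ/(2×1.100e-09 m) = 4.794e-26 kg·m/s
Particle B: Δp_B = ℏ/(2×9.390e-09 m) = 5.615e-27 kg·m/s

Ratio: Δp_A/Δp_B = 8.54

Since Δp_min ∝ 1/Δx, the particle with smaller position uncertainty (A) has larger momentum uncertainty.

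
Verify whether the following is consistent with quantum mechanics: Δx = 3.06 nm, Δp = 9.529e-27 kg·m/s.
No, it violates the uncertainty principle (impossible measurement).

Calculate the product ΔxΔp:
ΔxΔp = (3.060e-09 m) × (9.529e-27 kg·m/s)
ΔxΔp = 2.916e-35 J·s

Compare to the minimum allowed value ℏ/2:
ℏ/2 = 5.273e-35 J·s

Since ΔxΔp = 2.916e-35 J·s < 5.273e-35 J·s = ℏ/2,
the measurement violates the uncertainty principle.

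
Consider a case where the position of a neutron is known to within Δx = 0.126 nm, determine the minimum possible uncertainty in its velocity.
249.850 m/s

Using the Heisenberg uncertainty principle and Δp = mΔv:
ΔxΔp ≥ ℏ/2
Δx(mΔv) ≥ ℏ/2

The minimum uncertainty in velocity is:
Δv_min = ℏ/(2mΔx)
Δv_min = (1.055e-34 J·s) / (2 × 1.675e-27 kg × 1.260e-10 m)
Δv_min = 2.499e+02 m/s = 249.850 m/s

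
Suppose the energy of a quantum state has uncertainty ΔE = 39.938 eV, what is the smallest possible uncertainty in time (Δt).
8.240 as

Using the energy-time uncertainty principle:
ΔEΔt ≥ ℏ/2

The minimum uncertainty in time is:
Δt_min = ℏ/(2ΔE)
Δt_min = (1.055e-34 J·s) / (2 × 6.399e-18 J)
Δt_min = 8.240e-18 s = 8.240 as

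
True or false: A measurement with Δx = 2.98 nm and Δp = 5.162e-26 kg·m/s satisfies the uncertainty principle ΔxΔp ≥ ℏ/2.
Yes, it satisfies the uncertainty principle.

Calculate the product ΔxΔp:
ΔxΔp = (2.980e-09 m) × (5.162e-26 kg·m/s)
ΔxΔp = 1.538e-34 J·s

Compare to the minimum allowed value ℏ/2:
ℏ/2 = 5.273e-35 J·s

Since ΔxΔp = 1.538e-34 J·s ≥ 5.273e-35 J·s = ℏ/2,
the measurement satisfies the uncertainty principle.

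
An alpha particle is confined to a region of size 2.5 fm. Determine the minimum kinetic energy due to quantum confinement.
208.929 keV

Using the uncertainty principle:

1. Position uncertainty: Δx ≈ 2.500e-15 m
2. Minimum momentum uncertainty: Δp = ℏ/(2Δx) = 2.109e-20 kg·m/s
3. Minimum kinetic energy:
   KE = (Δp)²/(2m) = (2.109e-20)²/(2 × 6.645e-27 kg)
   KE = 3.347e-14 J = 208.929 keV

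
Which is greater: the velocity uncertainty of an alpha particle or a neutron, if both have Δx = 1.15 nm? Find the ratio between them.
The neutron has the larger minimum velocity uncertainty, by a ratio of 4.0.

For both particles, Δp_min = ℏ/(2Δx) = 4.585e-26 kg·m/s (same for both).

The velocity uncertainty is Δv = Δp/m:
- alpha particle: Δv = 4.585e-26 / 6.645e-27 = 6.900e+00 m/s = 6.900 m/s
- neutron: Δv = 4.585e-26 / 1.675e-27 = 2.737e+01 m/s = 27.375 m/s

Ratio: 2.737e+01 / 6.900e+00 = 4.0

The lighter particle has larger velocity uncertainty because Δv ∝ 1/m.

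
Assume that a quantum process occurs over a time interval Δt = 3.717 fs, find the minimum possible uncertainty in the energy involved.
88.541 meV

Using the energy-time uncertainty principle:
ΔEΔt ≥ ℏ/2

The minimum uncertainty in energy is:
ΔE_min = ℏ/(2Δt)
ΔE_min = (1.055e-34 J·s) / (2 × 3.717e-15 s)
ΔE_min = 1.419e-20 J = 88.541 meV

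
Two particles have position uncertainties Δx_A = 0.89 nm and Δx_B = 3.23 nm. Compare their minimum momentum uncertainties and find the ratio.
Particle A has the larger minimum momentum uncertainty, by a factor of 3.63.

For each particle, the minimum momentum uncertainty is Δp_min = ℏ/(2Δx):

Particle A: Δp_A = ℏ/(2×8.900e-10 m) = 5.925e-26 kg·m/s
Particle B: Δp_B = ℏ/(2×3.230e-09 m) = 1.632e-26 kg·m/s

Ratio: Δp_A/Δp_B = 3.63

Since Δp_min ∝ 1/Δx, the particle with smaller position uncertainty (A) has larger momentum uncertainty.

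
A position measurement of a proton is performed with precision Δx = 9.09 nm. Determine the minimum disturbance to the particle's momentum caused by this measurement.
5.801 × 10^-27 kg·m/s

The uncertainty principle implies that measuring position disturbs momentum:
ΔxΔp ≥ ℏ/2

When we measure position with precision Δx, we necessarily introduce a momentum uncertainty:
Δp ≥ ℏ/(2Δx)
Δp_min = (1.055e-34 J·s) / (2 × 9.090e-09 m)
Δp_min = 5.801e-27 kg·m/s

The more precisely we measure position, the greater the momentum disturbance.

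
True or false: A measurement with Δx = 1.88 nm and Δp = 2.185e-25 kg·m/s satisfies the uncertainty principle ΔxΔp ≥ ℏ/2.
Yes, it satisfies the uncertainty principle.

Calculate the product ΔxΔp:
ΔxΔp = (1.880e-09 m) × (2.185e-25 kg·m/s)
ΔxΔp = 4.108e-34 J·s

Compare to the minimum allowed value ℏ/2:
ℏ/2 = 5.273e-35 J·s

Since ΔxΔp = 4.108e-34 J·s ≥ 5.273e-35 J·s = ℏ/2,
the measurement satisfies the uncertainty principle.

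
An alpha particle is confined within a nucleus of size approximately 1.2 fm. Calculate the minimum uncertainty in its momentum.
4.394 × 10^-20 kg·m/s

Using the Heisenberg uncertainty principle:
ΔxΔp ≥ ℏ/2

With Δx ≈ L = 1.200e-15 m (the confinement size):
Δp_min = ℏ/(2Δx)
Δp_min = (1.055e-34 J·s) / (2 × 1.200e-15 m)
Δp_min = 4.394e-20 kg·m/s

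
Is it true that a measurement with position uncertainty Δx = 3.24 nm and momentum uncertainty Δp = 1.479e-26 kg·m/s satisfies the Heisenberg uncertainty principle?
No, it violates the uncertainty principle (impossible measurement).

Calculate the product ΔxΔp:
ΔxΔp = (3.240e-09 m) × (1.479e-26 kg·m/s)
ΔxΔp = 4.792e-35 J·s

Compare to the minimum allowed value ℏ/2:
ℏ/2 = 5.273e-35 J·s

Since ΔxΔp = 4.792e-35 J·s < 5.273e-35 J·s = ℏ/2,
the measurement violates the uncertainty principle.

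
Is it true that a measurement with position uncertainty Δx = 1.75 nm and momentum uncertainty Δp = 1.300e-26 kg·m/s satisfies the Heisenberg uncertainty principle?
No, it violates the uncertainty principle (impossible measurement).

Calculate the product ΔxΔp:
ΔxΔp = (1.750e-09 m) × (1.300e-26 kg·m/s)
ΔxΔp = 2.275e-35 J·s

Compare to the minimum allowed value ℏ/2:
ℏ/2 = 5.273e-35 J·s

Since ΔxΔp = 2.275e-35 J·s < 5.273e-35 J·s = ℏ/2,
the measurement violates the uncertainty principle.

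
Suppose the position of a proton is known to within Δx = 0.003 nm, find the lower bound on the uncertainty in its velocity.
10.508 km/s

Using the Heisenberg uncertainty principle and Δp = mΔv:
ΔxΔp ≥ ℏ/2
Δx(mΔv) ≥ ℏ/2

The minimum uncertainty in velocity is:
Δv_min = ℏ/(2mΔx)
Δv_min = (1.055e-34 J·s) / (2 × 1.673e-27 kg × 3.000e-12 m)
Δv_min = 1.051e+04 m/s = 10.508 km/s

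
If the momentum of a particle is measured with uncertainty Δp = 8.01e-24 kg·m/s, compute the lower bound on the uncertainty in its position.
6.583 pm

Using the Heisenberg uncertainty principle:
ΔxΔp ≥ ℏ/2

The minimum uncertainty in position is:
Δx_min = ℏ/(2Δp)
Δx_min = (1.055e-34 J·s) / (2 × 8.010e-24 kg·m/s)
Δx_min = 6.583e-12 m = 6.583 pm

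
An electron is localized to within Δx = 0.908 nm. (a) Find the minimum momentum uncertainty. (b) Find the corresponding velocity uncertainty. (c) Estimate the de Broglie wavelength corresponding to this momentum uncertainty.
(a) Δp_min = 5.807 × 10^-26 kg·m/s
(b) Δv_min = 63.749 km/s
(c) λ_dB = 11.410 nm

Step-by-step:

(a) From the uncertainty principle:
Δp_min = ℏ/(2Δx) = (1.055e-34 J·s)/(2 × 9.080e-10 m) = 5.807e-26 kg·m/s

(b) The velocity uncertainty:
Δv = Δp/m = (5.807e-26 kg·m/s)/(9.109e-31 kg) = 6.375e+04 m/s = 63.749 km/s

(c) The de Broglie wavelength for this momentum:
λ = h/p = (6.626e-34 J·s)/(5.807e-26 kg·m/s) = 1.141e-08 m = 11.410 nm

Note: The de Broglie wavelength is comparable to the localization size, as expected from wave-particle duality.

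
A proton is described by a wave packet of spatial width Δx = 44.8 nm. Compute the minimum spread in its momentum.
1.177 × 10^-27 kg·m/s

For a wave packet, the spatial width Δx and momentum spread Δp are related by the uncertainty principle:
ΔxΔp ≥ ℏ/2

The minimum momentum spread is:
Δp_min = ℏ/(2Δx)
Δp_min = (1.055e-34 J·s) / (2 × 4.480e-08 m)
Δp_min = 1.177e-27 kg·m/s

A wave packet cannot have both a well-defined position and well-defined momentum.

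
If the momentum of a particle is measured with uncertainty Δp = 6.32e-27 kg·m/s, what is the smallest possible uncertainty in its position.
8.343 nm

Using the Heisenberg uncertainty principle:
ΔxΔp ≥ ℏ/2

The minimum uncertainty in position is:
Δx_min = ℏ/(2Δp)
Δx_min = (1.055e-34 J·s) / (2 × 6.320e-27 kg·m/s)
Δx_min = 8.343e-09 m = 8.343 nm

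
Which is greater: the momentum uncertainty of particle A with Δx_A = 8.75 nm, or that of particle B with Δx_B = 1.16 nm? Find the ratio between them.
Particle B has the larger minimum momentum uncertainty, by a factor of 7.54.

For each particle, the minimum momentum uncertainty is Δp_min = ℏ/(2Δx):

Particle A: Δp_A = ℏ/(2×8.750e-09 m) = 6.026e-27 kg·m/s
Particle B: Δp_B = ℏ/(2×1.160e-09 m) = 4.546e-26 kg·m/s

Ratio: Δp_B/Δp_A = 7.54

Since Δp_min ∝ 1/Δx, the particle with smaller position uncertainty (B) has larger momentum uncertainty.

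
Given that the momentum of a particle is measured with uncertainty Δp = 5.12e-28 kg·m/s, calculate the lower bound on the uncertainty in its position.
102.986 nm

Using the Heisenberg uncertainty principle:
ΔxΔp ≥ ℏ/2

The minimum uncertainty in position is:
Δx_min = ℏ/(2Δp)
Δx_min = (1.055e-34 J·s) / (2 × 5.120e-28 kg·m/s)
Δx_min = 1.030e-07 m = 102.986 nm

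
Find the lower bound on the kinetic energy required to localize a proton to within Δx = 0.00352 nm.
418.667 meV

Localizing a particle requires giving it sufficient momentum uncertainty:

1. From uncertainty principle: Δp ≥ ℏ/(2Δx)
   Δp_min = (1.055e-34 J·s) / (2 × 3.520e-12 m)
   Δp_min = 1.498e-23 kg·m/s

2. This momentum uncertainty corresponds to kinetic energy:
   KE ≈ (Δp)²/(2m) = (1.498e-23)²/(2 × 1.673e-27 kg)
   KE = 6.708e-20 J = 418.667 meV

Tighter localization requires more energy.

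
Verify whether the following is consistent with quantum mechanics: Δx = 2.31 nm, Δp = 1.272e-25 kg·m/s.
Yes, it satisfies the uncertainty principle.

Calculate the product ΔxΔp:
ΔxΔp = (2.310e-09 m) × (1.272e-25 kg·m/s)
ΔxΔp = 2.938e-34 J·s

Compare to the minimum allowed value ℏ/2:
ℏ/2 = 5.273e-35 J·s

Since ΔxΔp = 2.938e-34 J·s ≥ 5.273e-35 J·s = ℏ/2,
the measurement satisfies the uncertainty principle.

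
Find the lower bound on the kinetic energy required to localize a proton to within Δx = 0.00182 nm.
1.566 eV

Localizing a particle requires giving it sufficient momentum uncertainty:

1. From uncertainty principle: Δp ≥ ℏ/(2Δx)
   Δp_min = (1.055e-34 J·s) / (2 × 1.820e-12 m)
   Δp_min = 2.897e-23 kg·m/s

2. This momentum uncertainty corresponds to kinetic energy:
   KE ≈ (Δp)²/(2m) = (2.897e-23)²/(2 × 1.673e-27 kg)
   KE = 2.509e-19 J = 1.566 eV

Tighter localization requires more energy.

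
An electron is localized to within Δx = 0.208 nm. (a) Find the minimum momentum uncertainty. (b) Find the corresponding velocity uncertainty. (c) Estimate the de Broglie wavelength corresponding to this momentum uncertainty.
(a) Δp_min = 2.535 × 10^-25 kg·m/s
(b) Δv_min = 278.288 km/s
(c) λ_dB = 2.614 nm

Step-by-step:

(a) From the uncertainty principle:
Δp_min = ℏ/(2Δx) = (1.055e-34 J·s)/(2 × 2.080e-10 m) = 2.535e-25 kg·m/s

(b) The velocity uncertainty:
Δv = Δp/m = (2.535e-25 kg·m/s)/(9.109e-31 kg) = 2.783e+05 m/s = 278.288 km/s

(c) The de Broglie wavelength for this momentum:
λ = h/p = (6.626e-34 J·s)/(2.535e-25 kg·m/s) = 2.614e-09 m = 2.614 nm

Note: The de Broglie wavelength is comparable to the localization size, as expected from wave-particle duality.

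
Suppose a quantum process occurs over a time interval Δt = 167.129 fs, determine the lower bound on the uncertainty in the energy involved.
1.969 meV

Using the energy-time uncertainty principle:
ΔEΔt ≥ ℏ/2

The minimum uncertainty in energy is:
ΔE_min = ℏ/(2Δt)
ΔE_min = (1.055e-34 J·s) / (2 × 1.671e-13 s)
ΔE_min = 3.155e-22 J = 1.969 meV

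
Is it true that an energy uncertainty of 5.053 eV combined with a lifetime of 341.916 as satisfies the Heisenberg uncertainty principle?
Yes, it satisfies the uncertainty relation.

Calculate the product ΔEΔt:
ΔE = 5.053 eV = 8.096e-19 J
ΔEΔt = (8.096e-19 J) × (3.419e-16 s)
ΔEΔt = 2.768e-34 J·s

Compare to the minimum allowed value ℏ/2:
ℏ/2 = 5.273e-35 J·s

Since ΔEΔt = 2.768e-34 J·s ≥ 5.273e-35 J·s = ℏ/2,
this satisfies the uncertainty relation.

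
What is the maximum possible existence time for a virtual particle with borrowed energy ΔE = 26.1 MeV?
12.609 ys

Using the energy-time uncertainty principle:
ΔEΔt ≥ ℏ/2

For a virtual particle borrowing energy ΔE, the maximum lifetime is:
Δt_max = ℏ/(2ΔE)

Converting energy:
ΔE = 26.1 MeV = 4.182e-12 J

Δt_max = (1.055e-34 J·s) / (2 × 4.182e-12 J)
Δt_max = 1.261e-23 s = 12.609 ys

Virtual particles with higher borrowed energy exist for shorter times.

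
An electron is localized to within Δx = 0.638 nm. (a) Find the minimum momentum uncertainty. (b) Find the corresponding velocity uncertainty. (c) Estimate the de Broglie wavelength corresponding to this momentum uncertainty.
(a) Δp_min = 8.265 × 10^-26 kg·m/s
(b) Δv_min = 90.727 km/s
(c) λ_dB = 8.017 nm

Step-by-step:

(a) From the uncertainty principle:
Δp_min = ℏ/(2Δx) = (1.055e-34 J·s)/(2 × 6.380e-10 m) = 8.265e-26 kg·m/s

(b) The velocity uncertainty:
Δv = Δp/m = (8.265e-26 kg·m/s)/(9.109e-31 kg) = 9.073e+04 m/s = 90.727 km/s

(c) The de Broglie wavelength for this momentum:
λ = h/p = (6.626e-34 J·s)/(8.265e-26 kg·m/s) = 8.017e-09 m = 8.017 nm

Note: The de Broglie wavelength is comparable to the localization size, as expected from wave-particle duality.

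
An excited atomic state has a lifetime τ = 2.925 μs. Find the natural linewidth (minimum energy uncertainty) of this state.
112.515 peV

Using the energy-time uncertainty principle:
ΔEΔt ≥ ℏ/2

The lifetime τ represents the time uncertainty Δt.
The natural linewidth (minimum energy uncertainty) is:

ΔE = ℏ/(2τ)
ΔE = (1.055e-34 J·s) / (2 × 2.925e-06 s)
ΔE = 1.803e-29 J = 112.515 peV

This natural linewidth limits the precision of spectroscopic measurements.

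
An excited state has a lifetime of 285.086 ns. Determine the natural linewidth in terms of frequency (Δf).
279.135 kHz

Using the energy-time uncertainty principle and E = hf:
ΔEΔt ≥ ℏ/2
hΔf·Δt ≥ ℏ/2

The minimum frequency uncertainty is:
Δf = ℏ/(2hτ) = 1/(4πτ)
Δf = 1/(4π × 2.851e-07 s)
Δf = 2.791e+05 Hz = 279.135 kHz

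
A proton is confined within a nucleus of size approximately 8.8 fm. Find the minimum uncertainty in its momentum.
5.992 × 10^-21 kg·m/s

Using the Heisenberg uncertainty principle:
ΔxΔp ≥ ℏ/2

With Δx ≈ L = 8.800e-15 m (the confinement size):
Δp_min = ℏ/(2Δx)
Δp_min = (1.055e-34 J·s) / (2 × 8.800e-15 m)
Δp_min = 5.992e-21 kg·m/s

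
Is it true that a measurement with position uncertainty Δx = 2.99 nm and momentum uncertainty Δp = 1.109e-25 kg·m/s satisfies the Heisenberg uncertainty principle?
Yes, it satisfies the uncertainty principle.

Calculate the product ΔxΔp:
ΔxΔp = (2.990e-09 m) × (1.109e-25 kg·m/s)
ΔxΔp = 3.316e-34 J·s

Compare to the minimum allowed value ℏ/2:
ℏ/2 = 5.273e-35 J·s

Since ΔxΔp = 3.316e-34 J·s ≥ 5.273e-35 J·s = ℏ/2,
the measurement satisfies the uncertainty principle.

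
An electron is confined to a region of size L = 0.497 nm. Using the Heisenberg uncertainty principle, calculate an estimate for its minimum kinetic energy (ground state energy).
38.561 meV

Using the uncertainty principle to estimate ground state energy:

1. The position uncertainty is approximately the confinement size:
   Δx ≈ L = 4.970e-10 m

2. From ΔxΔp ≥ ℏ/2, the minimum momentum uncertainty is:
   Δp ≈ ℏ/(2L) = 1.061e-25 kg·m/s

3. The kinetic energy is approximately:
   KE ≈ (Δp)²/(2m) = (1.061e-25)²/(2 × 9.109e-31 kg)
   KE ≈ 6.178e-21 J = 38.561 meV

This is an order-of-magnitude estimate of the ground state energy.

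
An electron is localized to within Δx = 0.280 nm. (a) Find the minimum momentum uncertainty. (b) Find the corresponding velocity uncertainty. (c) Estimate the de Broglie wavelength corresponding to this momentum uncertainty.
(a) Δp_min = 1.883 × 10^-25 kg·m/s
(b) Δv_min = 206.728 km/s
(c) λ_dB = 3.519 nm

Step-by-step:

(a) From the uncertainty principle:
Δp_min = ℏ/(2Δx) = (1.055e-34 J·s)/(2 × 2.800e-10 m) = 1.883e-25 kg·m/s

(b) The velocity uncertainty:
Δv = Δp/m = (1.883e-25 kg·m/s)/(9.109e-31 kg) = 2.067e+05 m/s = 206.728 km/s

(c) The de Broglie wavelength for this momentum:
λ = h/p = (6.626e-34 J·s)/(1.883e-25 kg·m/s) = 3.519e-09 m = 3.519 nm

Note: The de Broglie wavelength is comparable to the localization size, as expected from wave-particle duality.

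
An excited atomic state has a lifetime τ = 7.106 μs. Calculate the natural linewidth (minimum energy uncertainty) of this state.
46.314 peV

Using the energy-time uncertainty principle:
ΔEΔt ≥ ℏ/2

The lifetime τ represents the time uncertainty Δt.
The natural linewidth (minimum energy uncertainty) is:

ΔE = ℏ/(2τ)
ΔE = (1.055e-34 J·s) / (2 × 7.106e-06 s)
ΔE = 7.420e-30 J = 46.314 peV

This natural linewidth limits the precision of spectroscopic measurements.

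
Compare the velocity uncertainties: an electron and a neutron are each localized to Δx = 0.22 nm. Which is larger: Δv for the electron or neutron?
The electron has the larger minimum velocity uncertainty, by a ratio of 1838.7.

For both particles, Δp_min = ℏ/(2Δx) = 2.397e-25 kg·m/s (same for both).

The velocity uncertainty is Δv = Δp/m:
- electron: Δv = 2.397e-25 / 9.109e-31 = 2.631e+05 m/s = 263.108 km/s
- neutron: Δv = 2.397e-25 / 1.675e-27 = 1.431e+02 m/s = 143.096 m/s

Ratio: 2.631e+05 / 1.431e+02 = 1838.7

The lighter particle has larger velocity uncertainty because Δv ∝ 1/m.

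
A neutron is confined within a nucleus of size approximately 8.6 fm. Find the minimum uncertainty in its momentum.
6.131 × 10^-21 kg·m/s

Using the Heisenberg uncertainty principle:
ΔxΔp ≥ ℏ/2

With Δx ≈ L = 8.600e-15 m (the confinement size):
Δp_min = ℏ/(2Δx)
Δp_min = (1.055e-34 J·s) / (2 × 8.600e-15 m)
Δp_min = 6.131e-21 kg·m/s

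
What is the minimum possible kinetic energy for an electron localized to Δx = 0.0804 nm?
1.474 eV

Localizing a particle requires giving it sufficient momentum uncertainty:

1. From uncertainty principle: Δp ≥ ℏ/(2Δx)
   Δp_min = (1.055e-34 J·s) / (2 × 8.040e-11 m)
   Δp_min = 6.558e-25 kg·m/s

2. This momentum uncertainty corresponds to kinetic energy:
   KE ≈ (Δp)²/(2m) = (6.558e-25)²/(2 × 9.109e-31 kg)
   KE = 2.361e-19 J = 1.474 eV

Tighter localization requires more energy.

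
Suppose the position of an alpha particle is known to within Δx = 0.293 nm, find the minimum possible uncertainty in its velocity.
27.084 m/s

Using the Heisenberg uncertainty principle and Δp = mΔv:
ΔxΔp ≥ ℏ/2
Δx(mΔv) ≥ ℏ/2

The minimum uncertainty in velocity is:
Δv_min = ℏ/(2mΔx)
Δv_min = (1.055e-34 J·s) / (2 × 6.645e-27 kg × 2.930e-10 m)
Δv_min = 2.708e+01 m/s = 27.084 m/s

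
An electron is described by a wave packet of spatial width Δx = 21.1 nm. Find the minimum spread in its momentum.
2.499 × 10^-27 kg·m/s

For a wave packet, the spatial width Δx and momentum spread Δp are related by the uncertainty principle:
ΔxΔp ≥ ℏ/2

The minimum momentum spread is:
Δp_min = ℏ/(2Δx)
Δp_min = (1.055e-34 J·s) / (2 × 2.110e-08 m)
Δp_min = 2.499e-27 kg·m/s

A wave packet cannot have both a well-defined position and well-defined momentum.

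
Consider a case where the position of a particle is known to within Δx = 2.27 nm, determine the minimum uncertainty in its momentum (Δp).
2.323 × 10^-26 kg·m/s

Using the Heisenberg uncertainty principle:
ΔxΔp ≥ ℏ/2

The minimum uncertainty in momentum is:
Δp_min = ℏ/(2Δx)
Δp_min = (1.055e-34 J·s) / (2 × 2.270e-09 m)
Δp_min = 2.323e-26 kg·m/s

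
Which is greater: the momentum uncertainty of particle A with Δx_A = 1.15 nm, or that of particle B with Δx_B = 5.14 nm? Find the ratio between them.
Particle A has the larger minimum momentum uncertainty, by a factor of 4.47.

For each particle, the minimum momentum uncertainty is Δp_min = ℏ/(2Δx):

Particle A: Δp_A = ℏ/(2×1.150e-09 m) = 4.585e-26 kg·m/s
Particle B: Δp_B = ℏ/(2×5.140e-09 m) = 1.026e-26 kg·m/s

Ratio: Δp_A/Δp_B = 4.47

Since Δp_min ∝ 1/Δx, the particle with smaller position uncertainty (A) has larger momentum uncertainty.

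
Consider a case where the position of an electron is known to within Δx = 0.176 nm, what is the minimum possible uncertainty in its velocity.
328.885 km/s

Using the Heisenberg uncertainty principle and Δp = mΔv:
ΔxΔp ≥ ℏ/2
Δx(mΔv) ≥ ℏ/2

The minimum uncertainty in velocity is:
Δv_min = ℏ/(2mΔx)
Δv_min = (1.055e-34 J·s) / (2 × 9.109e-31 kg × 1.760e-10 m)
Δv_min = 3.289e+05 m/s = 328.885 km/s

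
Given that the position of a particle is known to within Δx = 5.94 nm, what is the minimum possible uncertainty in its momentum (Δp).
8.877 × 10^-27 kg·m/s

Using the Heisenberg uncertainty principle:
ΔxΔp ≥ ℏ/2

The minimum uncertainty in momentum is:
Δp_min = ℏ/(2Δx)
Δp_min = (1.055e-34 J·s) / (2 × 5.940e-09 m)
Δp_min = 8.877e-27 kg·m/s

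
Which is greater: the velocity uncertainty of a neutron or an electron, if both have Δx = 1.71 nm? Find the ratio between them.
The electron has the larger minimum velocity uncertainty, by a ratio of 1838.7.

For both particles, Δp_min = ℏ/(2Δx) = 3.084e-26 kg·m/s (same for both).

The velocity uncertainty is Δv = Δp/m:
- neutron: Δv = 3.084e-26 / 1.675e-27 = 1.841e+01 m/s = 18.410 m/s
- electron: Δv = 3.084e-26 / 9.109e-31 = 3.385e+04 m/s = 33.850 km/s

Ratio: 3.385e+04 / 1.841e+01 = 1838.7

The lighter particle has larger velocity uncertainty because Δv ∝ 1/m.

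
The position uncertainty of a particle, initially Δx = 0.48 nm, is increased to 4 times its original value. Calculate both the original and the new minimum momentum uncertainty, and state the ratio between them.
Original Δp_min = 1.099 × 10^-25 kg·m/s; new Δp'_min = 2.746 × 10^-26 kg·m/s; ratio Δp'_min/Δp_min = 1/4.

From the uncertainty principle ΔxΔp ≥ ℏ/2, the minimum momentum uncertainty is Δp_min = ℏ/(2Δx).

Original (Δx = 0.48 nm = 4.800e-10 m):
Δp_min = (1.055e-34 J·s)/(2 × 4.800e-10 m) = 1.099e-25 kg·m/s

When Δx → 4Δx:
Δp'_min = ℏ/(2 × 4Δx) = (1/4) × ℏ/(2Δx) = (1/4) × Δp_min
Δp'_min = 1/4 × 1.099e-25 kg·m/s = 2.746e-26 kg·m/s

Since Δp_min ∝ 1/Δx, when Δx is increased to 4 times its original value, Δp_min decreases to 1/4 of its original value.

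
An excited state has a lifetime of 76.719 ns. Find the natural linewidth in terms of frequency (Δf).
1.037 MHz

Using the energy-time uncertainty principle and E = hf:
ΔEΔt ≥ ℏ/2
hΔf·Δt ≥ ℏ/2

The minimum frequency uncertainty is:
Δf = ℏ/(2hτ) = 1/(4πτ)
Δf = 1/(4π × 7.672e-08 s)
Δf = 1.037e+06 Hz = 1.037 MHz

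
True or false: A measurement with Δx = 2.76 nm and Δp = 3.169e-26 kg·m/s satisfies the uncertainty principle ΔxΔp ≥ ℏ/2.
Yes, it satisfies the uncertainty principle.

Calculate the product ΔxΔp:
ΔxΔp = (2.760e-09 m) × (3.169e-26 kg·m/s)
ΔxΔp = 8.746e-35 J·s

Compare to the minimum allowed value ℏ/2:
ℏ/2 = 5.273e-35 J·s

Since ΔxΔp = 8.746e-35 J·s ≥ 5.273e-35 J·s = ℏ/2,
the measurement satisfies the uncertainty principle.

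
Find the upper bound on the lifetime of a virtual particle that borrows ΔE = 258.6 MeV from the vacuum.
1.273 ys

Using the energy-time uncertainty principle:
ΔEΔt ≥ ℏ/2

For a virtual particle borrowing energy ΔE, the maximum lifetime is:
Δt_max = ℏ/(2ΔE)

Converting energy:
ΔE = 258.6 MeV = 4.143e-11 J

Δt_max = (1.055e-34 J·s) / (2 × 4.143e-11 J)
Δt_max = 1.273e-24 s = 1.273 ys

Virtual particles with higher borrowed energy exist for shorter times.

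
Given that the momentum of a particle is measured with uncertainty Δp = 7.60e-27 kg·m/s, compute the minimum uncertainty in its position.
6.938 nm

Using the Heisenberg uncertainty principle:
ΔxΔp ≥ ℏ/2

The minimum uncertainty in position is:
Δx_min = ℏ/(2Δp)
Δx_min = (1.055e-34 J·s) / (2 × 7.600e-27 kg·m/s)
Δx_min = 6.938e-09 m = 6.938 nm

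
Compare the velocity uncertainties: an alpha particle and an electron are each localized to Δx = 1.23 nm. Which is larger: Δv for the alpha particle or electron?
The electron has the larger minimum velocity uncertainty, by a ratio of 7294.3.

For both particles, Δp_min = ℏ/(2Δx) = 4.287e-26 kg·m/s (same for both).

The velocity uncertainty is Δv = Δp/m:
- alpha particle: Δv = 4.287e-26 / 6.645e-27 = 6.452e+00 m/s = 6.452 m/s
- electron: Δv = 4.287e-26 / 9.109e-31 = 4.706e+04 m/s = 47.060 km/s

Ratio: 4.706e+04 / 6.452e+00 = 7294.3

The lighter particle has larger velocity uncertainty because Δv ∝ 1/m.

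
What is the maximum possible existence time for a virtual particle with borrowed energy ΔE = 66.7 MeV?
4.934 ys

Using the energy-time uncertainty principle:
ΔEΔt ≥ ℏ/2

For a virtual particle borrowing energy ΔE, the maximum lifetime is:
Δt_max = ℏ/(2ΔE)

Converting energy:
ΔE = 66.7 MeV = 1.069e-11 J

Δt_max = (1.055e-34 J·s) / (2 × 1.069e-11 J)
Δt_max = 4.934e-24 s = 4.934 ys

Virtual particles with higher borrowed energy exist for shorter times.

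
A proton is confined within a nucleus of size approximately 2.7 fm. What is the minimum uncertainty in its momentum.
1.953 × 10^-20 kg·m/s

Using the Heisenberg uncertainty principle:
ΔxΔp ≥ ℏ/2

With Δx ≈ L = 2.700e-15 m (the confinement size):
Δp_min = ℏ/(2Δx)
Δp_min = (1.055e-34 J·s) / (2 × 2.700e-15 m)
Δp_min = 1.953e-20 kg·m/s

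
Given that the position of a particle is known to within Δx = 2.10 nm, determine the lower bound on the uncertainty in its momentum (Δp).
2.511 × 10^-26 kg·m/s

Using the Heisenberg uncertainty principle:
ΔxΔp ≥ ℏ/2

The minimum uncertainty in momentum is:
Δp_min = ℏ/(2Δx)
Δp_min = (1.055e-34 J·s) / (2 × 2.100e-09 m)
Δp_min = 2.511e-26 kg·m/s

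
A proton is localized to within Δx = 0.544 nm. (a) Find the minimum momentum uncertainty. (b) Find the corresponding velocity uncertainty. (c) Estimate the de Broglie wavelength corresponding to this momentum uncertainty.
(a) Δp_min = 9.693 × 10^-26 kg·m/s
(b) Δv_min = 57.949 m/s
(c) λ_dB = 6.836 nm

Step-by-step:

(a) From the uncertainty principle:
Δp_min = ℏ/(2Δx) = (1.055e-34 J·s)/(2 × 5.440e-10 m) = 9.693e-26 kg·m/s

(b) The velocity uncertainty:
Δv = Δp/m = (9.693e-26 kg·m/s)/(1.673e-27 kg) = 5.795e+01 m/s = 57.949 m/s

(c) The de Broglie wavelength for this momentum:
λ = h/p = (6.626e-34 J·s)/(9.693e-26 kg·m/s) = 6.836e-09 m = 6.836 nm

Note: The de Broglie wavelength is comparable to the localization size, as expected from wave-particle duality.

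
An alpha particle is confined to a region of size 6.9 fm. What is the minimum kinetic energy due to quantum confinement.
27.427 keV

Using the uncertainty principle:

1. Position uncertainty: Δx ≈ 6.900e-15 m
2. Minimum momentum uncertainty: Δp = ℏ/(2Δx) = 7.642e-21 kg·m/s
3. Minimum kinetic energy:
   KE = (Δp)²/(2m) = (7.642e-21)²/(2 × 6.645e-27 kg)
   KE = 4.394e-15 J = 27.427 keV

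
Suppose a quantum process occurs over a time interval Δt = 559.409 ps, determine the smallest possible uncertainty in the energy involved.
588.310 neV

Using the energy-time uncertainty principle:
ΔEΔt ≥ ℏ/2

The minimum uncertainty in energy is:
ΔE_min = ℏ/(2Δt)
ΔE_min = (1.055e-34 J·s) / (2 × 5.594e-10 s)
ΔE_min = 9.426e-26 J = 588.310 neV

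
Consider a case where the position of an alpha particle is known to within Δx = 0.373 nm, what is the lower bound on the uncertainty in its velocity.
21.275 m/s

Using the Heisenberg uncertainty principle and Δp = mΔv:
ΔxΔp ≥ ℏ/2
Δx(mΔv) ≥ ℏ/2

The minimum uncertainty in velocity is:
Δv_min = ℏ/(2mΔx)
Δv_min = (1.055e-34 J·s) / (2 × 6.645e-27 kg × 3.730e-10 m)
Δv_min = 2.127e+01 m/s = 21.275 m/s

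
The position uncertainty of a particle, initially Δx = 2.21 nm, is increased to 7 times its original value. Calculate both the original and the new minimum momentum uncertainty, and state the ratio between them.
Original Δp_min = 2.386 × 10^-26 kg·m/s; new Δp'_min = 3.408 × 10^-27 kg·m/s; ratio Δp'_min/Δp_min = 1/7.

From the uncertainty principle ΔxΔp ≥ ℏ/2, the minimum momentum uncertainty is Δp_min = ℏ/(2Δx).

Original (Δx = 2.21 nm = 2.210e-09 m):
Δp_min = (1.055e-34 J·s)/(2 × 2.210e-09 m) = 2.386e-26 kg·m/s

When Δx → 7Δx:
Δp'_min = ℏ/(2 × 7Δx) = (1/7) × ℏ/(2Δx) = (1/7) × Δp_min
Δp'_min = 1/7 × 2.386e-26 kg·m/s = 3.408e-27 kg·m/s

Since Δp_min ∝ 1/Δx, when Δx is increased to 7 times its original value, Δp_min decreases to 1/7 of its original value.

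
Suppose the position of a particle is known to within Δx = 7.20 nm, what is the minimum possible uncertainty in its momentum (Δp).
7.323 × 10^-27 kg·m/s

Using the Heisenberg uncertainty principle:
ΔxΔp ≥ ℏ/2

The minimum uncertainty in momentum is:
Δp_min = ℏ/(2Δx)
Δp_min = (1.055e-34 J·s) / (2 × 7.200e-09 m)
Δp_min = 7.323e-27 kg·m/s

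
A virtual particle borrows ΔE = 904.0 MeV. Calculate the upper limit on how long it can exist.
3.641 × 10^-25 s

Using the energy-time uncertainty principle:
ΔEΔt ≥ ℏ/2

For a virtual particle borrowing energy ΔE, the maximum lifetime is:
Δt_max = ℏ/(2ΔE)

Converting energy:
ΔE = 904.0 MeV = 1.448e-10 J

Δt_max = (1.055e-34 J·s) / (2 × 1.448e-10 J)
Δt_max = 3.641e-25 s = 3.641 × 10^-25 s

Virtual particles with higher borrowed energy exist for shorter times.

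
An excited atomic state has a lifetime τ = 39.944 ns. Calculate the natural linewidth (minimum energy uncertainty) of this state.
8.239 neV

Using the energy-time uncertainty principle:
ΔEΔt ≥ ℏ/2

The lifetime τ represents the time uncertainty Δt.
The natural linewidth (minimum energy uncertainty) is:

ΔE = ℏ/(2τ)
ΔE = (1.055e-34 J·s) / (2 × 3.994e-08 s)
ΔE = 1.320e-27 J = 8.239 neV

This natural linewidth limits the precision of spectroscopic measurements.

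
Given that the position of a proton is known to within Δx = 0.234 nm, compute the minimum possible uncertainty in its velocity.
134.720 m/s

Using the Heisenberg uncertainty principle and Δp = mΔv:
ΔxΔp ≥ ℏ/2
Δx(mΔv) ≥ ℏ/2

The minimum uncertainty in velocity is:
Δv_min = ℏ/(2mΔx)
Δv_min = (1.055e-34 J·s) / (2 × 1.673e-27 kg × 2.340e-10 m)
Δv_min = 1.347e+02 m/s = 134.720 m/s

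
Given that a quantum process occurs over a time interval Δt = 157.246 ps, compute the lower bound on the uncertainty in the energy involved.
2.093 μeV

Using the energy-time uncertainty principle:
ΔEΔt ≥ ℏ/2

The minimum uncertainty in energy is:
ΔE_min = ℏ/(2Δt)
ΔE_min = (1.055e-34 J·s) / (2 × 1.572e-10 s)
ΔE_min = 3.353e-25 J = 2.093 μeV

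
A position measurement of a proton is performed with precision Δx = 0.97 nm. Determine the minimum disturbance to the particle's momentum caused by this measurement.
5.436 × 10^-26 kg·m/s

The uncertainty principle implies that measuring position disturbs momentum:
ΔxΔp ≥ ℏ/2

When we measure position with precision Δx, we necessarily introduce a momentum uncertainty:
Δp ≥ ℏ/(2Δx)
Δp_min = (1.055e-34 J·s) / (2 × 9.700e-10 m)
Δp_min = 5.436e-26 kg·m/s

The more precisely we measure position, the greater the momentum disturbance.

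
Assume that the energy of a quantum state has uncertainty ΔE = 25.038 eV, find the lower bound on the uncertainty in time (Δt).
13.144 as

Using the energy-time uncertainty principle:
ΔEΔt ≥ ℏ/2

The minimum uncertainty in time is:
Δt_min = ℏ/(2ΔE)
Δt_min = (1.055e-34 J·s) / (2 × 4.012e-18 J)
Δt_min = 1.314e-17 s = 13.144 as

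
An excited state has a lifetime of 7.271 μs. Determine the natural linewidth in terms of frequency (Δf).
10.945 kHz

Using the energy-time uncertainty principle and E = hf:
ΔEΔt ≥ ℏ/2
hΔf·Δt ≥ ℏ/2

The minimum frequency uncertainty is:
Δf = ℏ/(2hτ) = 1/(4πτ)
Δf = 1/(4π × 7.271e-06 s)
Δf = 1.094e+04 Hz = 10.945 kHz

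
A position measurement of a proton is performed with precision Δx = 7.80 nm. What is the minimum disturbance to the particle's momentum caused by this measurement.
6.760 × 10^-27 kg·m/s

The uncertainty principle implies that measuring position disturbs momentum:
ΔxΔp ≥ ℏ/2

When we measure position with precision Δx, we necessarily introduce a momentum uncertainty:
Δp ≥ ℏ/(2Δx)
Δp_min = (1.055e-34 J·s) / (2 × 7.800e-09 m)
Δp_min = 6.760e-27 kg·m/s

The more precisely we measure position, the greater the momentum disturbance.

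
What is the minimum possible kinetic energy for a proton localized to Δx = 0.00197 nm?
1.337 eV

Localizing a particle requires giving it sufficient momentum uncertainty:

1. From uncertainty principle: Δp ≥ ℏ/(2Δx)
   Δp_min = (1.055e-34 J·s) / (2 × 1.970e-12 m)
   Δp_min = 2.677e-23 kg·m/s

2. This momentum uncertainty corresponds to kinetic energy:
   KE ≈ (Δp)²/(2m) = (2.677e-23)²/(2 × 1.673e-27 kg)
   KE = 2.142e-19 J = 1.337 eV

Tighter localization requires more energy.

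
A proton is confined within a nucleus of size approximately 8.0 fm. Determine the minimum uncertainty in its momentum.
6.591 × 10^-21 kg·m/s

Using the Heisenberg uncertainty principle:
ΔxΔp ≥ ℏ/2

With Δx ≈ L = 8.000e-15 m (the confinement size):
Δp_min = ℏ/(2Δx)
Δp_min = (1.055e-34 J·s) / (2 × 8.000e-15 m)
Δp_min = 6.591e-21 kg·m/s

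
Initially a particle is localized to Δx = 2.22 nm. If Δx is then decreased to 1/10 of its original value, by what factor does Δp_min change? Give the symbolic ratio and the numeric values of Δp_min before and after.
Original Δp_min = 2.375 × 10^-26 kg·m/s; new Δp'_min = 2.375 × 10^-25 kg·m/s; ratio Δp'_min/Δp_min = 10.

From the uncertainty principle ΔxΔp ≥ ℏ/2, the minimum momentum uncertainty is Δp_min = ℏ/(2Δx).

Original (Δx = 2.22 nm = 2.220e-09 m):
Δp_min = (1.055e-34 J·s)/(2 × 2.220e-09 m) = 2.375e-26 kg·m/s

When Δx → (1/10)Δx:
Δp'_min = ℏ/(2 × (1/10)Δx) = 10 × ℏ/(2Δx) = 10 × Δp_min
Δp'_min = 10 × 2.375e-26 kg·m/s = 2.375e-25 kg·m/s

Since Δp_min ∝ 1/Δx, when Δx is decreased to 1/10 of its original value, Δp_min increases to 10 times its original value.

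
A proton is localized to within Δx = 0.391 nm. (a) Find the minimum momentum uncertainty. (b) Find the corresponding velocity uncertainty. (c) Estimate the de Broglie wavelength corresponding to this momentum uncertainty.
(a) Δp_min = 1.349 × 10^-25 kg·m/s
(b) Δv_min = 80.625 m/s
(c) λ_dB = 4.913 nm

Step-by-step:

(a) From the uncertainty principle:
Δp_min = ℏ/(2Δx) = (1.055e-34 J·s)/(2 × 3.910e-10 m) = 1.349e-25 kg·m/s

(b) The velocity uncertainty:
Δv = Δp/m = (1.349e-25 kg·m/s)/(1.673e-27 kg) = 8.063e+01 m/s = 80.625 m/s

(c) The de Broglie wavelength for this momentum:
λ = h/p = (6.626e-34 J·s)/(1.349e-25 kg·m/s) = 4.913e-09 m = 4.913 nm

Note: The de Broglie wavelength is comparable to the localization size, as expected from wave-particle duality.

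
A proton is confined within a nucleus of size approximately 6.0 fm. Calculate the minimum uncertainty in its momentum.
8.788 × 10^-21 kg·m/s

Using the Heisenberg uncertainty principle:
ΔxΔp ≥ ℏ/2

With Δx ≈ L = 6.000e-15 m (the confinement size):
Δp_min = ℏ/(2Δx)
Δp_min = (1.055e-34 J·s) / (2 × 6.000e-15 m)
Δp_min = 8.788e-21 kg·m/s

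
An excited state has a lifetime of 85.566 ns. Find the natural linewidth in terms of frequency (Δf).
930.013 kHz

Using the energy-time uncertainty principle and E = hf:
ΔEΔt ≥ ℏ/2
hΔf·Δt ≥ ℏ/2

The minimum frequency uncertainty is:
Δf = ℏ/(2hτ) = 1/(4πτ)
Δf = 1/(4π × 8.557e-08 s)
Δf = 9.300e+05 Hz = 930.013 kHz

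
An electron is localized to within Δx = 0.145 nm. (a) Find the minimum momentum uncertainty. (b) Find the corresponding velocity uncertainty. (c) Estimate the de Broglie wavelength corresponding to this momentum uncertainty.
(a) Δp_min = 3.636 × 10^-25 kg·m/s
(b) Δv_min = 399.199 km/s
(c) λ_dB = 1.822 nm

Step-by-step:

(a) From the uncertainty principle:
Δp_min = ℏ/(2Δx) = (1.055e-34 J·s)/(2 × 1.450e-10 m) = 3.636e-25 kg·m/s

(b) The velocity uncertainty:
Δv = Δp/m = (3.636e-25 kg·m/s)/(9.109e-31 kg) = 3.992e+05 m/s = 399.199 km/s

(c) The de Broglie wavelength for this momentum:
λ = h/p = (6.626e-34 J·s)/(3.636e-25 kg·m/s) = 1.822e-09 m = 1.822 nm

Note: The de Broglie wavelength is comparable to the localization size, as expected from wave-particle duality.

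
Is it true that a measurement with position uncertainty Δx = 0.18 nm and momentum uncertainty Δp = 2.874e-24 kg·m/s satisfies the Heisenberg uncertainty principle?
Yes, it satisfies the uncertainty principle.

Calculate the product ΔxΔp:
ΔxΔp = (1.800e-10 m) × (2.874e-24 kg·m/s)
ΔxΔp = 5.173e-34 J·s

Compare to the minimum allowed value ℏ/2:
ℏ/2 = 5.273e-35 J·s

Since ΔxΔp = 5.173e-34 J·s ≥ 5.273e-35 J·s = ℏ/2,
the measurement satisfies the uncertainty principle.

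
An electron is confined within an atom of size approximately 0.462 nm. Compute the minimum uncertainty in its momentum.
1.141 × 10^-25 kg·m/s

Using the Heisenberg uncertainty principle:
ΔxΔp ≥ ℏ/2

With Δx ≈ L = 4.620e-10 m (the confinement size):
Δp_min = ℏ/(2Δx)
Δp_min = (1.055e-34 J·s) / (2 × 4.620e-10 m)
Δp_min = 1.141e-25 kg·m/s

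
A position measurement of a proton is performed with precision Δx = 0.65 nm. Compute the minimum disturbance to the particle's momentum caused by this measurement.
8.112 × 10^-26 kg·m/s

The uncertainty principle implies that measuring position disturbs momentum:
ΔxΔp ≥ ℏ/2

When we measure position with precision Δx, we necessarily introduce a momentum uncertainty:
Δp ≥ ℏ/(2Δx)
Δp_min = (1.055e-34 J·s) / (2 × 6.500e-10 m)
Δp_min = 8.112e-26 kg·m/s

The more precisely we measure position, the greater the momentum disturbance.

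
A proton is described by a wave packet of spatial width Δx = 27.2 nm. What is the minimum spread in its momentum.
1.939 × 10^-27 kg·m/s

For a wave packet, the spatial width Δx and momentum spread Δp are related by the uncertainty principle:
ΔxΔp ≥ ℏ/2

The minimum momentum spread is:
Δp_min = ℏ/(2Δx)
Δp_min = (1.055e-34 J·s) / (2 × 2.720e-08 m)
Δp_min = 1.939e-27 kg·m/s

A wave packet cannot have both a well-defined position and well-defined momentum.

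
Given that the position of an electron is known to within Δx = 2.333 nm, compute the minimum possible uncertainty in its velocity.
24.811 km/s

Using the Heisenberg uncertainty principle and Δp = mΔv:
ΔxΔp ≥ ℏ/2
Δx(mΔv) ≥ ℏ/2

The minimum uncertainty in velocity is:
Δv_min = ℏ/(2mΔx)
Δv_min = (1.055e-34 J·s) / (2 × 9.109e-31 kg × 2.333e-09 m)
Δv_min = 2.481e+04 m/s = 24.811 km/s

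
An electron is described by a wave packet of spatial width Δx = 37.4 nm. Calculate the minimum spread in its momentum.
1.410 × 10^-27 kg·m/s

For a wave packet, the spatial width Δx and momentum spread Δp are related by the uncertainty principle:
ΔxΔp ≥ ℏ/2

The minimum momentum spread is:
Δp_min = ℏ/(2Δx)
Δp_min = (1.055e-34 J·s) / (2 × 3.740e-08 m)
Δp_min = 1.410e-27 kg·m/s

A wave packet cannot have both a well-defined position and well-defined momentum.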